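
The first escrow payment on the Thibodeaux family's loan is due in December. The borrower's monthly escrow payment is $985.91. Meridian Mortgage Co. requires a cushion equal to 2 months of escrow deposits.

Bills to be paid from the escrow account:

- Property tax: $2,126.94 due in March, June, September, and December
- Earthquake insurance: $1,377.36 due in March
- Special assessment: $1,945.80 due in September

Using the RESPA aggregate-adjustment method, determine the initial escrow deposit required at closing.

Cushion = 2 × $985.91 = $1,971.82
Trial balance (start $0, +$985.91 each month, − disbursements):
  Dec: +$985.91 − $2,126.94 → -$1,141.03
  Jan: +$985.91 → -$155.12
  Feb: +$985.91 → $830.79
  Mar: +$985.91 − $3,504.30 → -$1,687.60
  Apr: +$985.91 → -$701.69
  May: +$985.91 → $284.22
  Jun: +$985.91 − $2,126.94 → -$856.81
  Jul: +$985.91 → $129.10
  Aug: +$985.91 → $1,115.01
  Sep: +$985.91 − $4,072.74 → -$1,971.82
  Oct: +$985.91 → -$985.91
  Nov: +$985.91 → $0.00
Lowest trial balance = -$1,971.82 (Sep)
Initial deposit = cushion − low point = $1,971.82 − (-$1,971.82) = $3,943.64

$3,943.64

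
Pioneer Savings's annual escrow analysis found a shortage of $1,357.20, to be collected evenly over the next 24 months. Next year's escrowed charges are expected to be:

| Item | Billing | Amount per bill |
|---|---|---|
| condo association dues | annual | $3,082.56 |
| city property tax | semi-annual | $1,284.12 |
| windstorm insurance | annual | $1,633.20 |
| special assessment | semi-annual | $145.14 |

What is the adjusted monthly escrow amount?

$687.74

Condo association dues — $3,082.56 annually
City property tax — $1,284.12 × 2 = $2,568.24 annually
Windstorm insurance — $1,633.20 annually
Special assessment — $145.14 × 2 = $290.28 annually
Annual escrow total = $3,082.56 + $2,568.24 + $1,633.20 + $290.28 = $7,574.28
Monthly = $7,574.28 / 12 = $631.19
Shortage per month = $1,357.20 / 24 = $56.55
Adjusted monthly = $631.19 + $56.55 = $687.74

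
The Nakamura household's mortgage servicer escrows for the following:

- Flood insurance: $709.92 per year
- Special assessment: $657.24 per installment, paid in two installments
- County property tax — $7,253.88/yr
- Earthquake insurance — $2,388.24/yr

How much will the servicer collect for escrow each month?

Flood insurance = $709.92 per year
Special assessment = $657.24 × 2 = $1,314.48 per year
County property tax = $7,253.88 per year
Earthquake insurance = $2,388.24 per year
Total annual escrow = $11,666.52
Monthly escrow = $11,666.52 / 12 = $972.21

$972.21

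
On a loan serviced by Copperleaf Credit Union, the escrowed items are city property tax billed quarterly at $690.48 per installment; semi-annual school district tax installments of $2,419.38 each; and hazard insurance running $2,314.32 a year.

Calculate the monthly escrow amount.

$826.25

City property tax = $690.48 × 4 = $2,761.92 annually
School district tax = $2,419.38 × 2 = $4,838.76 annually
Hazard insurance = $2,314.32 annually
Total per year = $9,915.00
Monthly escrow = $9,915.00 / 12 = $826.25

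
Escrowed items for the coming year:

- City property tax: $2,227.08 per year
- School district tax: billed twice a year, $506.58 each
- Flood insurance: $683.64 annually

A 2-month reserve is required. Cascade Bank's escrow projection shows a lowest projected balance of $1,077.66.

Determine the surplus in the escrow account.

City property tax — $2,227.08
School district tax — $506.58 × 2 = $1,013.16
Flood insurance — $683.64
Yearly total = $2,227.08 + $1,013.16 + $683.64 = $3,923.88
Per month = $3,923.88 ÷ 12 = $326.99
Required reserve = 2 × $326.99 = $653.98
Excess over cushion: $1,077.66 − $653.98 = $423.68

$423.68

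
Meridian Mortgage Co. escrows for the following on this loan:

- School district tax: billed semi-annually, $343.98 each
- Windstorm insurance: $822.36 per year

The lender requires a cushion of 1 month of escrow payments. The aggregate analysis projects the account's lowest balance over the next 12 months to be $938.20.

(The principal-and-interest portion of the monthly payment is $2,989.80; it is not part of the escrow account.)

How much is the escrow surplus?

$812.34

School district tax: $343.98 × 2 = $687.96
Windstorm insurance: $822.36
Yearly total = $687.96 + $822.36 = $1,510.32
Monthly = $1,510.32 / 12 = $125.86
Required cushion = 1 × $125.86 = $125.86
Excess over cushion: $938.20 − $125.86 = $812.34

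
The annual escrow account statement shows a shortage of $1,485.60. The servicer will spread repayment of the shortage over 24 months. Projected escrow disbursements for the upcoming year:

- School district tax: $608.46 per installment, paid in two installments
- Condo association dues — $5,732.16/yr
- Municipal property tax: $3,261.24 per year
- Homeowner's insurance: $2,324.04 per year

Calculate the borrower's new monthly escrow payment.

School district tax: $608.46 × 2 = $1,216.92 annually
Condo association dues: $5,732.16 annually
Municipal property tax: $3,261.24 annually
Homeowner's insurance: $2,324.04 annually
Combined annual = $12,534.36
Monthly = $12,534.36 / 12 = $1,044.53
Monthly shortage recovery: $1,485.60 / 24 = $61.90
Adjusted monthly = $1,044.53 + $61.90 = $1,106.43

$1,106.43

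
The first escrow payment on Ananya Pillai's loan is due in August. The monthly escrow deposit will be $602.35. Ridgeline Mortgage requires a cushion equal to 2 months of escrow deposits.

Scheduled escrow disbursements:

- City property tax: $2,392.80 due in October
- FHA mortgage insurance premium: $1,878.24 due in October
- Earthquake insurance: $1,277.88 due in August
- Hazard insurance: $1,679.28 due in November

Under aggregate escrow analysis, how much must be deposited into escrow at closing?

Cushion = 2 × $602.35 = $1,204.70
Trial balance (start $0, +$602.35 each month, − disbursements):
  Aug: +$602.35 − $1,277.88 → -$675.53
  Sep: +$602.35 → -$73.18
  Oct: +$602.35 − $4,271.04 → -$3,741.87
  Nov: +$602.35 − $1,679.28 → -$4,818.80
  Dec: +$602.35 → -$4,216.45
  Jan: +$602.35 → -$3,614.10
  Feb: +$602.35 → -$3,011.75
  Mar: +$602.35 → -$2,409.40
  Apr: +$602.35 → -$1,807.05
  May: +$602.35 → -$1,204.70
  Jun: +$602.35 → -$602.35
  Jul: +$602.35 → $0.00
Lowest trial balance = -$4,818.80 (Nov)
Initial deposit = cushion − low point = $1,204.70 − (-$4,818.80) = $6,023.50

$6,023.50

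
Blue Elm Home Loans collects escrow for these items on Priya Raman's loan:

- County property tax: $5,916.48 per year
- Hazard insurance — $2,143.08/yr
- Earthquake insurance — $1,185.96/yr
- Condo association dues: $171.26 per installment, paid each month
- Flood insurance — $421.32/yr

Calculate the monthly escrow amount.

$976.83

County property tax — $5,916.48 annually
Hazard insurance — $2,143.08 annually
Earthquake insurance — $1,185.96 annually
Condo association dues — $171.26 × 12 = $2,055.12 annually
Flood insurance — $421.32 annually
Annual escrow total = $5,916.48 + $2,143.08 + $1,185.96 + $2,055.12 + $421.32 = $11,721.96
Monthly escrow = $11,721.96 / 12 = $976.83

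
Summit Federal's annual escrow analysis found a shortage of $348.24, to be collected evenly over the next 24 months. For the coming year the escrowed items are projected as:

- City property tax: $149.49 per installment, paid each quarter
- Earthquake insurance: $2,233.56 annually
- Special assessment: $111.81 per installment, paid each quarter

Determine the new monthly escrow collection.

City property tax — $149.49 × 4 = $597.96
Earthquake insurance — $2,233.56
Special assessment — $111.81 × 4 = $447.24
Annual escrow total = $597.96 + $2,233.56 + $447.24 = $3,278.76
Per month = $3,278.76 / 12 = $273.23
Monthly shortage recovery: $348.24 ÷ 24 = $14.51
Adjusted monthly = $273.23 + $14.51 = $287.74

$287.74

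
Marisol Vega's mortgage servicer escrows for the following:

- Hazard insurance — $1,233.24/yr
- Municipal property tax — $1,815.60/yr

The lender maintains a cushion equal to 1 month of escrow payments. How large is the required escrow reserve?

$254.07

Hazard insurance: $1,233.24 annually
Municipal property tax: $1,815.60 annually
Yearly total = $1,233.24 + $1,815.60 = $3,048.84
Per month = $3,048.84 / 12 = $254.07
Reserve = 1 × $254.07 = $254.07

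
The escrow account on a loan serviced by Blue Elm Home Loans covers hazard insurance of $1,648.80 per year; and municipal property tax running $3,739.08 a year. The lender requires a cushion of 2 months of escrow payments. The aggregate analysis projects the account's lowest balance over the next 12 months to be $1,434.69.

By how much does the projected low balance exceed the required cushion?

Hazard insurance — $1,648.80/yr
Municipal property tax — $3,739.08/yr
Total annual escrow = $5,387.88
Per month = $5,387.88 ÷ 12 = $448.99
Required cushion = 2 × $448.99 = $897.98
Excess over cushion: $1,434.69 − $897.98 = $536.71

$536.71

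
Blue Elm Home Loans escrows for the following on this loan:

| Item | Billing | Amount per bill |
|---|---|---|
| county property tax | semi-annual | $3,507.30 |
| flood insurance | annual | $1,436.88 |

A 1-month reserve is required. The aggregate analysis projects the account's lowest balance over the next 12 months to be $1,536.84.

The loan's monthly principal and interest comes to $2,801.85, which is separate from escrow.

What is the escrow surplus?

County property tax — $3,507.30 × 2 = $7,014.60 per year
Flood insurance — $1,436.88 per year
Total per year = $7,014.60 + $1,436.88 = $8,451.48
Monthly escrow = $8,451.48 ÷ 12 = $704.29
Required cushion = 1 × $704.29 = $704.29
Excess over cushion: $1,536.84 − $704.29 = $832.55

$832.55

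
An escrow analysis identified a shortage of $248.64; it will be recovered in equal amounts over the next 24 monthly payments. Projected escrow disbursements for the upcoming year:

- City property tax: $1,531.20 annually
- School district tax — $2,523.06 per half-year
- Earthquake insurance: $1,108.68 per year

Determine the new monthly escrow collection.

$650.86

City property tax: $1,531.20 per year
School district tax: $2,523.06 × 2 = $5,046.12 per year
Earthquake insurance: $1,108.68 per year
Total per year = $7,686.00
Monthly escrow = $7,686.00 / 12 = $640.50
Monthly shortage recovery: $248.64 ÷ 24 = $10.36
Adjusted monthly = $640.50 + $10.36 = $650.86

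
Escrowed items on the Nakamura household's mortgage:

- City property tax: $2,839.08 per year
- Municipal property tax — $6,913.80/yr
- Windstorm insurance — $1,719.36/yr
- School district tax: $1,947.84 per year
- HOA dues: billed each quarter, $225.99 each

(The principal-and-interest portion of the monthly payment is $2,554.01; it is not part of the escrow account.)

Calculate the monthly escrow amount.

$1,193.67

City property tax: $2,839.08
Municipal property tax: $6,913.80
Windstorm insurance: $1,719.36
School district tax: $1,947.84
HOA dues: $225.99 × 4 = $903.96
Total annual escrow = $2,839.08 + $6,913.80 + $1,719.36 + $1,947.84 + $903.96 = $14,324.04
Base monthly escrow = $14,324.04 / 12 = $1,193.67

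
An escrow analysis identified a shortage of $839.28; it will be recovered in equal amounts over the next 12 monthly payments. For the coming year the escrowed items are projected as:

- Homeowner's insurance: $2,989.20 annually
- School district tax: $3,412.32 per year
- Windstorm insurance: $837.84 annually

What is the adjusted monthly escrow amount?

$673.22

Homeowner's insurance = $2,989.20 per year
School district tax = $3,412.32 per year
Windstorm insurance = $837.84 per year
Total per year = $2,989.20 + $3,412.32 + $837.84 = $7,239.36
Monthly escrow = $7,239.36 ÷ 12 = $603.28
Shortage spread = $839.28 / 12 = $69.94/mo
Adjusted monthly = $603.28 + $69.94 = $673.22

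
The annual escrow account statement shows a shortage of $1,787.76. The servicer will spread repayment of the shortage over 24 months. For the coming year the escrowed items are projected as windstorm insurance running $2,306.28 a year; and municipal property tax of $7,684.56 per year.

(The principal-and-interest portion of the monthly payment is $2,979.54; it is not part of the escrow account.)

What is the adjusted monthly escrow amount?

$907.06

Windstorm insurance = $2,306.28 per year
Municipal property tax = $7,684.56 per year
Annual escrow total = $9,990.84
Per month = $9,990.84 / 12 = $832.57
Monthly shortage recovery: $1,787.76 ÷ 24 = $74.49
Adjusted monthly = $832.57 + $74.49 = $907.06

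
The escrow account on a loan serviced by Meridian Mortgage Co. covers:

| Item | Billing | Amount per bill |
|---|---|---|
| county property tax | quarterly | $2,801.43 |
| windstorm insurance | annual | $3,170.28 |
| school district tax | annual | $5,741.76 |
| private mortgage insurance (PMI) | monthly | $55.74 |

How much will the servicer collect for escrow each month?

County property tax: $2,801.43 × 4 = $11,205.72
Windstorm insurance: $3,170.28
School district tax: $5,741.76
Private mortgage insurance (PMI): $55.74 × 12 = $668.88
Total per year = $11,205.72 + $3,170.28 + $5,741.76 + $668.88 = $20,786.64
Monthly escrow = $20,786.64 / 12 = $1,732.22

$1,732.22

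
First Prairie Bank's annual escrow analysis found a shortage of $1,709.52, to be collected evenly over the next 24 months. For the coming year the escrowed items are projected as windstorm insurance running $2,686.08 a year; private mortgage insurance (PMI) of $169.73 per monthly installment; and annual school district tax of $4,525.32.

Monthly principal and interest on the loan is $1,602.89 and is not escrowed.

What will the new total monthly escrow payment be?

Windstorm insurance: $2,686.08
Private mortgage insurance (PMI): $169.73 × 12 = $2,036.76
School district tax: $4,525.32
Yearly total = $9,248.16
Base monthly escrow = $9,248.16 / 12 = $770.68
Shortage per month = $1,709.52 ÷ 24 = $71.23
New monthly escrow = $770.68 + $71.23 = $841.91

$841.91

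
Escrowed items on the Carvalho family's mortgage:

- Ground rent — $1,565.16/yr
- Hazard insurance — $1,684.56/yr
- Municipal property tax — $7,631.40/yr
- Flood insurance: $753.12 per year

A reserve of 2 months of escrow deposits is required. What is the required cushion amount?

$1,939.04

Ground rent = $1,565.16/yr
Hazard insurance = $1,684.56/yr
Municipal property tax = $7,631.40/yr
Flood insurance = $753.12/yr
Combined annual = $11,634.24
Per month = $11,634.24 ÷ 12 = $969.52
Reserve = 2 × $969.52 = $1,939.04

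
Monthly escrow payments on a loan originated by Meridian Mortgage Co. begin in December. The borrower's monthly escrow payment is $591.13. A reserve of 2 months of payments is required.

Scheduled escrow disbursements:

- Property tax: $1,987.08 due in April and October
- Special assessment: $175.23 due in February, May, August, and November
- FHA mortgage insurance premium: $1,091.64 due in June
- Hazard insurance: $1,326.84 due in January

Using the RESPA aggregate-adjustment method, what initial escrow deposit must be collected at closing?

$1,800.37

Cushion = 2 × $591.13 = $1,182.26
Trial balance (start $0, +$591.13 each month, − disbursements):
  Dec: +$591.13 → $591.13
  Jan: +$591.13 − $1,326.84 → -$144.58
  Feb: +$591.13 − $175.23 → $271.32
  Mar: +$591.13 → $862.45
  Apr: +$591.13 − $1,987.08 → -$533.50
  May: +$591.13 − $175.23 → -$117.60
  Jun: +$591.13 − $1,091.64 → -$618.11
  Jul: +$591.13 → -$26.98
  Aug: +$591.13 − $175.23 → $388.92
  Sep: +$591.13 → $980.05
  Oct: +$591.13 − $1,987.08 → -$415.90
  Nov: +$591.13 − $175.23 → $0.00
Lowest trial balance = -$618.11 (Jun)
Initial deposit = cushion − low point = $1,182.26 − (-$618.11) = $1,800.37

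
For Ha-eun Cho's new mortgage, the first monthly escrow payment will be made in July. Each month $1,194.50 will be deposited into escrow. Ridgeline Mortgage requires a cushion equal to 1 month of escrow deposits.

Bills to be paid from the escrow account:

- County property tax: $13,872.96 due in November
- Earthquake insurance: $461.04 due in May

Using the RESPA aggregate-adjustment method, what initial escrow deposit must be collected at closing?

Cushion = 1 × $1,194.50 = $1,194.50
Trial balance (start $0, +$1,194.50 each month, − disbursements):
  Jul: +$1,194.50 → $1,194.50
  Aug: +$1,194.50 → $2,389.00
  Sep: +$1,194.50 → $3,583.50
  Oct: +$1,194.50 → $4,778.00
  Nov: +$1,194.50 − $13,872.96 → -$7,900.46
  Dec: +$1,194.50 → -$6,705.96
  Jan: +$1,194.50 → -$5,511.46
  Feb: +$1,194.50 → -$4,316.96
  Mar: +$1,194.50 → -$3,122.46
  Apr: +$1,194.50 → -$1,927.96
  May: +$1,194.50 − $461.04 → -$1,194.50
  Jun: +$1,194.50 → $0.00
Lowest trial balance = -$7,900.46 (Nov)
Initial deposit = cushion − low point = $1,194.50 − (-$7,900.46) = $9,094.96

$9,094.96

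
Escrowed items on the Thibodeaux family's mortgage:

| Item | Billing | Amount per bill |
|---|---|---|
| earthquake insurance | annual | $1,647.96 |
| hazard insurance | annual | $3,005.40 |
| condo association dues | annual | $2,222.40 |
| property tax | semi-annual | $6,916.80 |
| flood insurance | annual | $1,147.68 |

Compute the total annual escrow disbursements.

$21,857.04

Earthquake insurance = $1,647.96 annually
Hazard insurance = $3,005.40 annually
Condo association dues = $2,222.40 annually
Property tax = $6,916.80 × 2 = $13,833.60 annually
Flood insurance = $1,147.68 annually
Total annual escrow = $1,647.96 + $3,005.40 + $2,222.40 + $13,833.60 + $1,147.68 = $21,857.04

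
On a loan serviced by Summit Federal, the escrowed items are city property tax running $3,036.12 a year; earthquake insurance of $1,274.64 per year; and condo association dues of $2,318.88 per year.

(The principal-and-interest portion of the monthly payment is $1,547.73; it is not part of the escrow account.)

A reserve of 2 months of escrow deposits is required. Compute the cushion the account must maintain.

City property tax: $3,036.12/yr
Earthquake insurance: $1,274.64/yr
Condo association dues: $2,318.88/yr
Total per year = $6,629.64
Monthly = $6,629.64 ÷ 12 = $552.47
Required cushion = 2 × $552.47 = $1,104.94

$1,104.94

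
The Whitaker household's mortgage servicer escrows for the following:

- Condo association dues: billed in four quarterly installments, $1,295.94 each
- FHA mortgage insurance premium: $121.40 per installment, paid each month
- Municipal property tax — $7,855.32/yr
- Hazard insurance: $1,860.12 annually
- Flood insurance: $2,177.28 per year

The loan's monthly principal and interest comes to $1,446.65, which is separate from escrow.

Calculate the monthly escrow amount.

$1,544.44

Condo association dues — $1,295.94 × 4 = $5,183.76/yr
FHA mortgage insurance premium — $121.40 × 12 = $1,456.80/yr
Municipal property tax — $7,855.32/yr
Hazard insurance — $1,860.12/yr
Flood insurance — $2,177.28/yr
Yearly total = $18,533.28
Base monthly escrow = $18,533.28 / 12 = $1,544.44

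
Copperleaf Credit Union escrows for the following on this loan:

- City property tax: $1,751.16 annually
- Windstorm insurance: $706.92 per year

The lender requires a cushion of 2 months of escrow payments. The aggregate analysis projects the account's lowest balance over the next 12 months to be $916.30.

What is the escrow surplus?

City property tax — $1,751.16
Windstorm insurance — $706.92
Annual escrow total = $1,751.16 + $706.92 = $2,458.08
Per month = $2,458.08 / 12 = $204.84
Required cushion = 2 × $204.84 = $409.68
Excess over cushion: $916.30 − $409.68 = $506.62

$506.62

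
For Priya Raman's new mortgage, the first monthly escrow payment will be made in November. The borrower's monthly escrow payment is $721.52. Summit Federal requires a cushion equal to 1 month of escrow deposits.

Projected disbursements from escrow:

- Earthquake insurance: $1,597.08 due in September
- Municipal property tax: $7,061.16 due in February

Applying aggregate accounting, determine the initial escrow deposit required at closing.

Cushion = 1 × $721.52 = $721.52
Trial balance (start $0, +$721.52 each month, − disbursements):
  Nov: +$721.52 → $721.52
  Dec: +$721.52 → $1,443.04
  Jan: +$721.52 → $2,164.56
  Feb: +$721.52 − $7,061.16 → -$4,175.08
  Mar: +$721.52 → -$3,453.56
  Apr: +$721.52 → -$2,732.04
  May: +$721.52 → -$2,010.52
  Jun: +$721.52 → -$1,289.00
  Jul: +$721.52 → -$567.48
  Aug: +$721.52 → $154.04
  Sep: +$721.52 − $1,597.08 → -$721.52
  Oct: +$721.52 → $0.00
Lowest trial balance = -$4,175.08 (Feb)
Initial deposit = cushion − low point = $721.52 − (-$4,175.08) = $4,896.60

$4,896.60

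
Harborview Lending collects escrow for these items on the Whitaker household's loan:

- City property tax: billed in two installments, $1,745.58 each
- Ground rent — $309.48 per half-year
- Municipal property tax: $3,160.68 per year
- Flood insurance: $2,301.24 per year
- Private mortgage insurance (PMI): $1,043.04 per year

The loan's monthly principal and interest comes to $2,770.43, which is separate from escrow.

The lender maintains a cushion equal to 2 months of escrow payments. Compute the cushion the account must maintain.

City property tax — $1,745.58 × 2 = $3,491.16 per year
Ground rent — $309.48 × 2 = $618.96 per year
Municipal property tax — $3,160.68 per year
Flood insurance — $2,301.24 per year
Private mortgage insurance (PMI) — $1,043.04 per year
Combined annual = $10,615.08
Monthly = $10,615.08 / 12 = $884.59
Required cushion = 2 × $884.59 = $1,769.18

$1,769.18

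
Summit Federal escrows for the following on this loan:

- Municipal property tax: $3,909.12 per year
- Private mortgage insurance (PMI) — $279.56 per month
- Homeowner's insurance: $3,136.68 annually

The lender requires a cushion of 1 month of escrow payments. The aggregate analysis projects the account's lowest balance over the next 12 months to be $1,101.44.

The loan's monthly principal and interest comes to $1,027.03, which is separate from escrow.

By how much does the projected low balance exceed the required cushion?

$234.73

Municipal property tax = $3,909.12 annually
Private mortgage insurance (PMI) = $279.56 × 12 = $3,354.72 annually
Homeowner's insurance = $3,136.68 annually
Annual escrow total = $3,909.12 + $3,354.72 + $3,136.68 = $10,400.52
Monthly = $10,400.52 ÷ 12 = $866.71
Cushion = 1 × $866.71 = $866.71
Surplus = $1,101.44 − $866.71 = $234.73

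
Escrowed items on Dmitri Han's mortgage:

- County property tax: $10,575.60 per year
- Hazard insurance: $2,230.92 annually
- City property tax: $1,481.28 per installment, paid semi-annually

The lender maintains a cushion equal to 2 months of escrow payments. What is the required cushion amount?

County property tax — $10,575.60/yr
Hazard insurance — $2,230.92/yr
City property tax — $1,481.28 × 2 = $2,962.56/yr
Combined annual = $15,769.08
Base monthly escrow = $15,769.08 / 12 = $1,314.09
Required cushion = 2 × $1,314.09 = $2,628.18

$2,628.18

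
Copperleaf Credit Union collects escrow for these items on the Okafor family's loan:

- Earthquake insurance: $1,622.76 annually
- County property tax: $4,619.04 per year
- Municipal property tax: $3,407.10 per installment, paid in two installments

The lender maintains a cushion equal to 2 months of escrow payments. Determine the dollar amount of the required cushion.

$2,176.00

Earthquake insurance = $1,622.76 per year
County property tax = $4,619.04 per year
Municipal property tax = $3,407.10 × 2 = $6,814.20 per year
Total annual escrow = $1,622.76 + $4,619.04 + $6,814.20 = $13,056.00
Monthly escrow = $13,056.00 / 12 = $1,088.00
Reserve = 2 × $1,088.00 = $2,176.00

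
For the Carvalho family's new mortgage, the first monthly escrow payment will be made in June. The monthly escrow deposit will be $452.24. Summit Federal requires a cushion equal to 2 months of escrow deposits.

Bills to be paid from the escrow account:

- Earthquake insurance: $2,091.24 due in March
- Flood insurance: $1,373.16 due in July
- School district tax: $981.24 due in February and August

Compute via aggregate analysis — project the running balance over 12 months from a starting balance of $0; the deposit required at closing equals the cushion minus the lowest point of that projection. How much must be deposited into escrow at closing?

$1,902.16

Cushion = 2 × $452.24 = $904.48
Trial balance (start $0, +$452.24 each month, − disbursements):
  Jun: +$452.24 → $452.24
  Jul: +$452.24 − $1,373.16 → -$468.68
  Aug: +$452.24 − $981.24 → -$997.68
  Sep: +$452.24 → -$545.44
  Oct: +$452.24 → -$93.20
  Nov: +$452.24 → $359.04
  Dec: +$452.24 → $811.28
  Jan: +$452.24 → $1,263.52
  Feb: +$452.24 − $981.24 → $734.52
  Mar: +$452.24 − $2,091.24 → -$904.48
  Apr: +$452.24 → -$452.24
  May: +$452.24 → $0.00
Lowest trial balance = -$997.68 (Aug)
Initial deposit = cushion − low point = $904.48 − (-$997.68) = $1,902.16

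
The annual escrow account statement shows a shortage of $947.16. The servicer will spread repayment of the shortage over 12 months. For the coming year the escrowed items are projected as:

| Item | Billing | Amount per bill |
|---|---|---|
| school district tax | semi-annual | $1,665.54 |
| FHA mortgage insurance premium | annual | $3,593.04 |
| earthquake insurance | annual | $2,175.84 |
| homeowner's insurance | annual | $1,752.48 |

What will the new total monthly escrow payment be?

School district tax: $1,665.54 × 2 = $3,331.08/yr
FHA mortgage insurance premium: $3,593.04/yr
Earthquake insurance: $2,175.84/yr
Homeowner's insurance: $1,752.48/yr
Yearly total = $10,852.44
Base monthly escrow = $10,852.44 ÷ 12 = $904.37
Shortage spread = $947.16 ÷ 12 = $78.93/mo
New monthly escrow = $904.37 + $78.93 = $983.30

$983.30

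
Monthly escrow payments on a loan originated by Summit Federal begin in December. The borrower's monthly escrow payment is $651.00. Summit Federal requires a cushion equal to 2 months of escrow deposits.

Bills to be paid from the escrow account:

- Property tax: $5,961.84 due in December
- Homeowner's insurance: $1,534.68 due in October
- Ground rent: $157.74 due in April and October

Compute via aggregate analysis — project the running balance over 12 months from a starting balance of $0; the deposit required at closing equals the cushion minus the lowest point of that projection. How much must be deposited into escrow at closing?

Cushion = 2 × $651.00 = $1,302.00
Trial balance (start $0, +$651.00 each month, − disbursements):
  Dec: +$651.00 − $5,961.84 → -$5,310.84
  Jan: +$651.00 → -$4,659.84
  Feb: +$651.00 → -$4,008.84
  Mar: +$651.00 → -$3,357.84
  Apr: +$651.00 − $157.74 → -$2,864.58
  May: +$651.00 → -$2,213.58
  Jun: +$651.00 → -$1,562.58
  Jul: +$651.00 → -$911.58
  Aug: +$651.00 → -$260.58
  Sep: +$651.00 → $390.42
  Oct: +$651.00 − $1,692.42 → -$651.00
  Nov: +$651.00 → $0.00
Lowest trial balance = -$5,310.84 (Dec)
Initial deposit = cushion − low point = $1,302.00 − (-$5,310.84) = $6,612.84

$6,612.84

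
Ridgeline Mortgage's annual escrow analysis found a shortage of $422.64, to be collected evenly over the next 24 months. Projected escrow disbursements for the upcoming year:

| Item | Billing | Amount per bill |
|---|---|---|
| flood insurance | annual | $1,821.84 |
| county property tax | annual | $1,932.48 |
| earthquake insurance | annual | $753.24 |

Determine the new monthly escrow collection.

Flood insurance = $1,821.84/yr
County property tax = $1,932.48/yr
Earthquake insurance = $753.24/yr
Total annual escrow = $1,821.84 + $1,932.48 + $753.24 = $4,507.56
Per month = $4,507.56 / 12 = $375.63
Monthly shortage recovery: $422.64 ÷ 24 = $17.61
Adjusted monthly = $375.63 + $17.61 = $393.24

$393.24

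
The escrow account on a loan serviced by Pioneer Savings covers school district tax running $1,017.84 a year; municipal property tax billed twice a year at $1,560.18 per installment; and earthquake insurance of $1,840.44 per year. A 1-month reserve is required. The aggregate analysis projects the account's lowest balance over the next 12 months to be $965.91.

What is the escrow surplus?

School district tax — $1,017.84/yr
Municipal property tax — $1,560.18 × 2 = $3,120.36/yr
Earthquake insurance — $1,840.44/yr
Yearly total = $5,978.64
Monthly = $5,978.64 / 12 = $498.22
Required reserve = 1 × $498.22 = $498.22
Excess over cushion: $965.91 − $498.22 = $467.69

$467.69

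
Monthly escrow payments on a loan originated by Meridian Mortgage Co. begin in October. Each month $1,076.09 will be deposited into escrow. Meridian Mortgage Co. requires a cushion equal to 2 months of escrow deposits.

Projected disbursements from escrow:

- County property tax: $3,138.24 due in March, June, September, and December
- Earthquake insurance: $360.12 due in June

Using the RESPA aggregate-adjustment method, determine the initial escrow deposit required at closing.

Cushion = 2 × $1,076.09 = $2,152.18
Trial balance (start $0, +$1,076.09 each month, − disbursements):
  Oct: +$1,076.09 → $1,076.09
  Nov: +$1,076.09 → $2,152.18
  Dec: +$1,076.09 − $3,138.24 → $90.03
  Jan: +$1,076.09 → $1,166.12
  Feb: +$1,076.09 → $2,242.21
  Mar: +$1,076.09 − $3,138.24 → $180.06
  Apr: +$1,076.09 → $1,256.15
  May: +$1,076.09 → $2,332.24
  Jun: +$1,076.09 − $3,498.36 → -$90.03
  Jul: +$1,076.09 → $986.06
  Aug: +$1,076.09 → $2,062.15
  Sep: +$1,076.09 − $3,138.24 → $0.00
Lowest trial balance = -$90.03 (Jun)
Initial deposit = cushion − low point = $2,152.18 − (-$90.03) = $2,242.21

$2,242.21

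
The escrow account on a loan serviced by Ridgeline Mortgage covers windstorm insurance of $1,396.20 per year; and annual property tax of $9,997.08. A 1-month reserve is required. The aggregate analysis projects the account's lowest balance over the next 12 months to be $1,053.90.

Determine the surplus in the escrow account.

Windstorm insurance = $1,396.20 annually
Property tax = $9,997.08 annually
Total per year = $1,396.20 + $9,997.08 = $11,393.28
Per month = $11,393.28 ÷ 12 = $949.44
Required reserve = 1 × $949.44 = $949.44
Excess over cushion: $1,053.90 − $949.44 = $104.46

$104.46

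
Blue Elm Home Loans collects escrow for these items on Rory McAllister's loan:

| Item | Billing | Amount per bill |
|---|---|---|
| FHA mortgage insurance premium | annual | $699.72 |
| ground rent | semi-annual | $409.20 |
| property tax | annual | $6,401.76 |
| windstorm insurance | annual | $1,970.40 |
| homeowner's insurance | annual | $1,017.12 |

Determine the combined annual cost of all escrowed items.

FHA mortgage insurance premium — $699.72/yr
Ground rent — $409.20 × 2 = $818.40/yr
Property tax — $6,401.76/yr
Windstorm insurance — $1,970.40/yr
Homeowner's insurance — $1,017.12/yr
Total annual escrow = $10,907.40

$10,907.40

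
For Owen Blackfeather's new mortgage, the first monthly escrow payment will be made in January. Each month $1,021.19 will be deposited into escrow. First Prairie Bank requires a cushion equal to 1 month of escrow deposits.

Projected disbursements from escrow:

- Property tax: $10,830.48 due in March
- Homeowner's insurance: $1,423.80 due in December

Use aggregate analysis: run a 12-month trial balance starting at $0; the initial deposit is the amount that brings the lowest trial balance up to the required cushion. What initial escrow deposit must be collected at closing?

Cushion = 1 × $1,021.19 = $1,021.19
Trial balance (start $0, +$1,021.19 each month, − disbursements):
  Jan: +$1,021.19 → $1,021.19
  Feb: +$1,021.19 → $2,042.38
  Mar: +$1,021.19 − $10,830.48 → -$7,766.91
  Apr: +$1,021.19 → -$6,745.72
  May: +$1,021.19 → -$5,724.53
  Jun: +$1,021.19 → -$4,703.34
  Jul: +$1,021.19 → -$3,682.15
  Aug: +$1,021.19 → -$2,660.96
  Sep: +$1,021.19 → -$1,639.77
  Oct: +$1,021.19 → -$618.58
  Nov: +$1,021.19 → $402.61
  Dec: +$1,021.19 − $1,423.80 → $0.00
Lowest trial balance = -$7,766.91 (Mar)
Initial deposit = cushion − low point = $1,021.19 − (-$7,766.91) = $8,788.10

$8,788.10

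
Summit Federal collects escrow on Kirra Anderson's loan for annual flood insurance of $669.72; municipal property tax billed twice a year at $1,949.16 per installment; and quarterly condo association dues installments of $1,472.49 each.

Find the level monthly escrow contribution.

Flood insurance = $669.72/yr
Municipal property tax = $1,949.16 × 2 = $3,898.32/yr
Condo association dues = $1,472.49 × 4 = $5,889.96/yr
Total annual escrow = $10,458.00
Monthly = $10,458.00 ÷ 12 = $871.50

$871.50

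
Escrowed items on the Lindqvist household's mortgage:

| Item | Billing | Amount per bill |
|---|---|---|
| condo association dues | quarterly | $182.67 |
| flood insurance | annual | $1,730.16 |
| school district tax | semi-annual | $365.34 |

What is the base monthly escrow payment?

Condo association dues = $182.67 × 4 = $730.68/yr
Flood insurance = $1,730.16/yr
School district tax = $365.34 × 2 = $730.68/yr
Annual escrow total = $730.68 + $1,730.16 + $730.68 = $3,191.52
Monthly escrow = $3,191.52 ÷ 12 = $265.96

$265.96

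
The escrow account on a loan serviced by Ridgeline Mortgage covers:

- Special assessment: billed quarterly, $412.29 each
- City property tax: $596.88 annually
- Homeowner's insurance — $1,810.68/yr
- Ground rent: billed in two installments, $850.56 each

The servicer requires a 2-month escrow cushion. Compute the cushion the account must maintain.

Special assessment — $412.29 × 4 = $1,649.16 annually
City property tax — $596.88 annually
Homeowner's insurance — $1,810.68 annually
Ground rent — $850.56 × 2 = $1,701.12 annually
Yearly total = $1,649.16 + $596.88 + $1,810.68 + $1,701.12 = $5,757.84
Per month = $5,757.84 ÷ 12 = $479.82
Required cushion = 2 × $479.82 = $959.64

$959.64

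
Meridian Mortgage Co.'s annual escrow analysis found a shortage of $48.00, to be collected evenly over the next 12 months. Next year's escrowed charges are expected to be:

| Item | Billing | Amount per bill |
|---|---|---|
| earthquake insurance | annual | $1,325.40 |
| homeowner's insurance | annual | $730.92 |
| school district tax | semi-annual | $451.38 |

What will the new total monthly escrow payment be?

$250.59

Earthquake insurance = $1,325.40/yr
Homeowner's insurance = $730.92/yr
School district tax = $451.38 × 2 = $902.76/yr
Annual escrow total = $1,325.40 + $730.92 + $902.76 = $2,959.08
Monthly escrow = $2,959.08 ÷ 12 = $246.59
Shortage per month = $48.00 ÷ 12 = $4.00
New monthly escrow = $246.59 + $4.00 = $250.59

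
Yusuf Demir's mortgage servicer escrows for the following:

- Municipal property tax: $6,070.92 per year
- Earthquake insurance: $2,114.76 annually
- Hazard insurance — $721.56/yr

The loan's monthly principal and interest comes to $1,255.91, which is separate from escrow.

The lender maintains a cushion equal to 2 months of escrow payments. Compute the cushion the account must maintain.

$1,484.54

Municipal property tax = $6,070.92
Earthquake insurance = $2,114.76
Hazard insurance = $721.56
Total annual escrow = $6,070.92 + $2,114.76 + $721.56 = $8,907.24
Monthly escrow = $8,907.24 / 12 = $742.27
Cushion = 2 × $742.27 = $1,484.54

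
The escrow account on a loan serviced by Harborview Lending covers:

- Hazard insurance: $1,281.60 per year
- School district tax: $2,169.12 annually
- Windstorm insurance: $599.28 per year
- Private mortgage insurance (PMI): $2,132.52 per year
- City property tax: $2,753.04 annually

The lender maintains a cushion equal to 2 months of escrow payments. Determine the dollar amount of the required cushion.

$1,489.26

Hazard insurance — $1,281.60/yr
School district tax — $2,169.12/yr
Windstorm insurance — $599.28/yr
Private mortgage insurance (PMI) — $2,132.52/yr
City property tax — $2,753.04/yr
Total annual escrow = $1,281.60 + $2,169.12 + $599.28 + $2,132.52 + $2,753.04 = $8,935.56
Base monthly escrow = $8,935.56 / 12 = $744.63
Reserve = 2 × $744.63 = $1,489.26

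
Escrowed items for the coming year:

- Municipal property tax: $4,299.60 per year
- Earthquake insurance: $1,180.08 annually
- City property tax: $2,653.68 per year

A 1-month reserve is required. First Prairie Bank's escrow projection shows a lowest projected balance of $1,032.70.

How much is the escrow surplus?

Municipal property tax: $4,299.60 annually
Earthquake insurance: $1,180.08 annually
City property tax: $2,653.68 annually
Combined annual = $8,133.36
Per month = $8,133.36 ÷ 12 = $677.78
Required reserve = 1 × $677.78 = $677.78
Excess over cushion: $1,032.70 − $677.78 = $354.92

$354.92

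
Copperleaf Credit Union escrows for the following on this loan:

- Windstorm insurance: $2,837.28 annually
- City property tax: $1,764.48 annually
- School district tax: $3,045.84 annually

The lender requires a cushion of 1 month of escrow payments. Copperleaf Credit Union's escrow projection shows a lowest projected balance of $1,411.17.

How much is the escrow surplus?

$773.87

Windstorm insurance: $2,837.28 per year
City property tax: $1,764.48 per year
School district tax: $3,045.84 per year
Annual escrow total = $2,837.28 + $1,764.48 + $3,045.84 = $7,647.60
Monthly = $7,647.60 / 12 = $637.30
Required reserve = 1 × $637.30 = $637.30
Surplus = $1,411.17 − $637.30 = $773.87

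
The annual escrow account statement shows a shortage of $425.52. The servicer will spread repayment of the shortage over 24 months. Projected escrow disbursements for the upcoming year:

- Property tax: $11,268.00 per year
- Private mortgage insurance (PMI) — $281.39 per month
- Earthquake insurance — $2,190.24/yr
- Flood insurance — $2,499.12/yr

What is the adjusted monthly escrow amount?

Property tax — $11,268.00
Private mortgage insurance (PMI) — $281.39 × 12 = $3,376.68
Earthquake insurance — $2,190.24
Flood insurance — $2,499.12
Annual escrow total = $11,268.00 + $3,376.68 + $2,190.24 + $2,499.12 = $19,334.04
Monthly escrow = $19,334.04 ÷ 12 = $1,611.17
Monthly shortage recovery: $425.52 ÷ 24 = $17.73
Adjusted monthly = $1,611.17 + $17.73 = $1,628.90

$1,628.90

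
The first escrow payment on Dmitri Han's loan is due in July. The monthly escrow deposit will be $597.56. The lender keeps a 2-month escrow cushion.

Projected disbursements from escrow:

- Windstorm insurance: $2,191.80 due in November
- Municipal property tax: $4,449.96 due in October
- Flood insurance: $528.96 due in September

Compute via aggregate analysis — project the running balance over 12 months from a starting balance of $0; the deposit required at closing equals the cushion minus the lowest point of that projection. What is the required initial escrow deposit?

Cushion = 2 × $597.56 = $1,195.12
Trial balance (start $0, +$597.56 each month, − disbursements):
  Jul: +$597.56 → $597.56
  Aug: +$597.56 → $1,195.12
  Sep: +$597.56 − $528.96 → $1,263.72
  Oct: +$597.56 − $4,449.96 → -$2,588.68
  Nov: +$597.56 − $2,191.80 → -$4,182.92
  Dec: +$597.56 → -$3,585.36
  Jan: +$597.56 → -$2,987.80
  Feb: +$597.56 → -$2,390.24
  Mar: +$597.56 → -$1,792.68
  Apr: +$597.56 → -$1,195.12
  May: +$597.56 → -$597.56
  Jun: +$597.56 → $0.00
Lowest trial balance = -$4,182.92 (Nov)
Initial deposit = cushion − low point = $1,195.12 − (-$4,182.92) = $5,378.04

$5,378.04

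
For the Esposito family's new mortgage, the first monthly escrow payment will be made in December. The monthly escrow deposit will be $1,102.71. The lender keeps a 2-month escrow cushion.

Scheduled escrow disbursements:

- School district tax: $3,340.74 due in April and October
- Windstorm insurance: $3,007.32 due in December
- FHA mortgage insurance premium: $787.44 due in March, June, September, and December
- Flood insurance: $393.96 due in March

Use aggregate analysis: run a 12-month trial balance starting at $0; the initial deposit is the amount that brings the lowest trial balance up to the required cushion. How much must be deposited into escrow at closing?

$5,008.77

Cushion = 2 × $1,102.71 = $2,205.42
Trial balance (start $0, +$1,102.71 each month, − disbursements):
  Dec: +$1,102.71 − $3,794.76 → -$2,692.05
  Jan: +$1,102.71 → -$1,589.34
  Feb: +$1,102.71 → -$486.63
  Mar: +$1,102.71 − $1,181.40 → -$565.32
  Apr: +$1,102.71 − $3,340.74 → -$2,803.35
  May: +$1,102.71 → -$1,700.64
  Jun: +$1,102.71 − $787.44 → -$1,385.37
  Jul: +$1,102.71 → -$282.66
  Aug: +$1,102.71 → $820.05
  Sep: +$1,102.71 − $787.44 → $1,135.32
  Oct: +$1,102.71 − $3,340.74 → -$1,102.71
  Nov: +$1,102.71 → $0.00
Lowest trial balance = -$2,803.35 (Apr)
Initial deposit = cushion − low point = $2,205.42 − (-$2,803.35) = $5,008.77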